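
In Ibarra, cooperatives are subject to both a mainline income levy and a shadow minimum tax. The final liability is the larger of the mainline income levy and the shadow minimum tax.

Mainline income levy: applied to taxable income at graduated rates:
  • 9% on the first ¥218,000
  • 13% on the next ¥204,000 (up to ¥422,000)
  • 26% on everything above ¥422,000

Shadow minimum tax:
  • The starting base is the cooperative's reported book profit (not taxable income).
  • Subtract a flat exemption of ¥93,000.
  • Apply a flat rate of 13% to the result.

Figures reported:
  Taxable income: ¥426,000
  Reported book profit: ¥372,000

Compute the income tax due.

Mainline income levy:
  ¥218,000 × 9% = ¥19,620
  ¥204,000 × 13% = ¥26,520
  ¥4,000 × 26% = ¥1,040
  → ¥47,180

Shadow minimum tax:
  Base (reported book profit): ¥372,000
  Less exemption ¥93,000 → base ¥279,000
  ¥279,000 × 13% = ¥36,270

¥47,180 > ¥36,270, so the mainline income levy governs.

¥47,180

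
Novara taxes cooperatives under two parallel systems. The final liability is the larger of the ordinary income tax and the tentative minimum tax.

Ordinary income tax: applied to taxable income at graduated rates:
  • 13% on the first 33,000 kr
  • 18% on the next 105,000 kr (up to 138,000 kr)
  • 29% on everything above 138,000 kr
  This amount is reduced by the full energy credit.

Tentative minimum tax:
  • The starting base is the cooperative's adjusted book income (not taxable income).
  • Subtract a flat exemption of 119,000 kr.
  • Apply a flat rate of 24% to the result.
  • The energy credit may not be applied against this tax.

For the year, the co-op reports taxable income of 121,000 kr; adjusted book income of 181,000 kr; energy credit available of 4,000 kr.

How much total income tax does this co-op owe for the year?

16,130 kr

Tentative minimum tax:
  Base (adjusted book income): 181,000 kr
  Less exemption 119,000 kr → base 62,000 kr
  62,000 kr × 24% = 14,880 kr

Ordinary income tax:
  33,000 kr × 13% = 4,290 kr
  88,000 kr × 18% = 15,840 kr
  → 20,130 kr
  Less energy credit 4,000 kr → 16,130 kr

16,130 kr > 14,880 kr, so the ordinary income tax governs.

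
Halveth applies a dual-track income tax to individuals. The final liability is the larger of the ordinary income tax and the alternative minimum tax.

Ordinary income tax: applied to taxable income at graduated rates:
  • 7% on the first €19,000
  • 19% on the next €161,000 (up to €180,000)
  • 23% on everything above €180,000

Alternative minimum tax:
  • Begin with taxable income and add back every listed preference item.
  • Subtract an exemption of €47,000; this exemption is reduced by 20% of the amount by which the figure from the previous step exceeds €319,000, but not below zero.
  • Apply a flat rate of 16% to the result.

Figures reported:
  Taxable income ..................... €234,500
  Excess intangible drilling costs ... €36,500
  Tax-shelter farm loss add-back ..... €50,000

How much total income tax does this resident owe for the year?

€44,455

Ordinary income tax:
  €19,000 × 7% = €1,330
  €161,000 × 19% = €30,590
  €54,500 × 23% = €12,535
  → €44,455

Alternative minimum tax:
  Adjusted income: €234,500 + €36,500 + €50,000 = €321,000
  Exemption: €47,000 − 20% × (€321,000 − €319,000) = €47,000 − €400 = €46,600
  Base: €321,000 − €46,600 = €274,400
  €274,400 × 16% = €43,904

€44,455 > €43,904, so the ordinary income tax governs.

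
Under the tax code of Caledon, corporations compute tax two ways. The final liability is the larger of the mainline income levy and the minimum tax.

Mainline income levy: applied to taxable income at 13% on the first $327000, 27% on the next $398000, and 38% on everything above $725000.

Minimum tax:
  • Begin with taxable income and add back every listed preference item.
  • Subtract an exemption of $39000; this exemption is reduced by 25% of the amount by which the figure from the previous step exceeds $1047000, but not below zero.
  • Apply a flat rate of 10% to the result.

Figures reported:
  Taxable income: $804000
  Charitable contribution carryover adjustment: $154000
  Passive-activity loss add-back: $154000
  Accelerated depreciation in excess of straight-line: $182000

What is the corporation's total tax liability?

Mainline income levy:
  $327000 × 13% = $42510
  $398000 × 27% = $107460
  $79000 × 38% = $30020
  → $179990

Minimum tax:
  Adjusted income: $804000 + $154000 + $154000 + $182000 = $1294000
  Exemption: 25% × ($1294000 − $1047000) = $61750 ≥ $39000, so the exemption is fully phased out
  Base: $1294000 − $0 = $1294000
  $1294000 × 10% = $129400

$179990 > $129400, so the mainline income levy governs.

$179990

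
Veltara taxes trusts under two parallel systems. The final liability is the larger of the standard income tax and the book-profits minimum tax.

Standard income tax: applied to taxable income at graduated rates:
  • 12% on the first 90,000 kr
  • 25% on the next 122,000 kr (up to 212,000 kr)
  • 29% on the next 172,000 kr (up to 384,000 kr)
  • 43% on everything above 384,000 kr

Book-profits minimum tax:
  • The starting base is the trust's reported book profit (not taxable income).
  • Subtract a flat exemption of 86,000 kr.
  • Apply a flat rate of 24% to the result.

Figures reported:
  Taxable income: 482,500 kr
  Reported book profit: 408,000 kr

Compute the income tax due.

133,535 kr

Standard income tax:
  90,000 kr × 12% = 10,800 kr
  122,000 kr × 25% = 30,500 kr
  172,000 kr × 29% = 49,880 kr
  98,500 kr × 43% = 42,355 kr
  → 133,535 kr

Book-profits minimum tax:
  Base (reported book profit): 408,000 kr
  Less exemption 86,000 kr → base 322,000 kr
  322,000 kr × 24% = 77,280 kr

133,535 kr > 77,280 kr, so the standard income tax governs.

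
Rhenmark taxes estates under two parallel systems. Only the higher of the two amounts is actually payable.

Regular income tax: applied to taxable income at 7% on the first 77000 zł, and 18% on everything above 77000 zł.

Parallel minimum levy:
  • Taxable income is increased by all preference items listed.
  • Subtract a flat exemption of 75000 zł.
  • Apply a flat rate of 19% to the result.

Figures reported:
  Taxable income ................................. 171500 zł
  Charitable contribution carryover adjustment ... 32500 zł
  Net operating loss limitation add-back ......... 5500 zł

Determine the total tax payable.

Regular income tax:
  77000 zł × 7% = 5390 zł
  94500 zł × 18% = 17010 zł
  → 22400 zł

Parallel minimum levy:
  Adjusted income: 171500 zł + 32500 zł + 5500 zł = 209500 zł
  Less exemption 75000 zł → base 134500 zł
  134500 zł × 19% = 25555 zł

25555 zł > 22400 zł, so the parallel minimum levy is the binding amount.

25555 zł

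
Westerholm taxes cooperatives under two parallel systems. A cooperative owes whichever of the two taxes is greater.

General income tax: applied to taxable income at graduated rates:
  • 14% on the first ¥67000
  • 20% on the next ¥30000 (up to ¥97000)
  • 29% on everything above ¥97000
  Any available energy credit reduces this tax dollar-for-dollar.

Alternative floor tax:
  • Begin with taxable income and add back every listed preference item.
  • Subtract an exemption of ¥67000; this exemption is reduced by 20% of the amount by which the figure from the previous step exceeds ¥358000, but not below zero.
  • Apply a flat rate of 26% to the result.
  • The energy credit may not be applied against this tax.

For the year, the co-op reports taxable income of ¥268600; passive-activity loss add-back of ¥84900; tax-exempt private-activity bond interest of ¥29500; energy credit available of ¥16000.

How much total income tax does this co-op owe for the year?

¥83460

Alternative floor tax:
  Adjusted income: ¥268600 + ¥84900 + ¥29500 = ¥383000
  Exemption: ¥67000 − 20% × (¥383000 − ¥358000) = ¥67000 − ¥5000 = ¥62000
  Base: ¥383000 − ¥62000 = ¥321000
  ¥321000 × 26% = ¥83460

General income tax:
  ¥67000 × 14% = ¥9380
  ¥30000 × 20% = ¥6000
  ¥171600 × 29% = ¥49764
  → ¥65144
  Less energy credit ¥16000 → ¥49144

¥83460 > ¥49144, so the alternative floor tax is the binding amount.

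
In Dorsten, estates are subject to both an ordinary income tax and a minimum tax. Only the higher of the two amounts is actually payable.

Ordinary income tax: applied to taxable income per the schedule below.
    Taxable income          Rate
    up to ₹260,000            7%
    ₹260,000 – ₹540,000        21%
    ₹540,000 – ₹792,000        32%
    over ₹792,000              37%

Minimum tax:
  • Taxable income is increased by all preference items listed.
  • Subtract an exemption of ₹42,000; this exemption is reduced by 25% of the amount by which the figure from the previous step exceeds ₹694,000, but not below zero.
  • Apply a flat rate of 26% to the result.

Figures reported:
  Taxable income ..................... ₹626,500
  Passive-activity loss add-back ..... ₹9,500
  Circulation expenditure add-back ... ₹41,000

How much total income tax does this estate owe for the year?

₹165,100

Minimum tax:
  Adjusted income: ₹626,500 + ₹9,500 + ₹41,000 = ₹677,000
  Exemption: ₹677,000 ≤ ₹694,000, so full ₹42,000 applies
  Base: ₹677,000 − ₹42,000 = ₹635,000
  ₹635,000 × 26% = ₹165,100

Ordinary income tax:
  ₹260,000 × 7% = ₹18,200
  ₹280,000 × 21% = ₹58,800
  ₹86,500 × 32% = ₹27,680
  → ₹104,680

₹165,100 > ₹104,680, so the minimum tax is the binding amount.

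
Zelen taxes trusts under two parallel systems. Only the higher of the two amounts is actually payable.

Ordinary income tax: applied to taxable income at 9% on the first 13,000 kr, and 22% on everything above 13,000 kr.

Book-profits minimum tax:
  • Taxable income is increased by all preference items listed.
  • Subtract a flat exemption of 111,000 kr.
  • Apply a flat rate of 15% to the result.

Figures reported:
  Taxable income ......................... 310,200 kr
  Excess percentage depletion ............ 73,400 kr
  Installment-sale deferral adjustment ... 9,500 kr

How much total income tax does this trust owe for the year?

66,554 kr

Ordinary income tax:
  13,000 kr × 9% = 1,170 kr
  297,200 kr × 22% = 65,384 kr
  → 66,554 kr

Book-profits minimum tax:
  Adjusted income: 310,200 kr + 73,400 kr + 9,500 kr = 393,100 kr
  Less exemption 111,000 kr → base 282,100 kr
  282,100 kr × 15% = 42,315 kr

66,554 kr > 42,315 kr, so the ordinary income tax governs.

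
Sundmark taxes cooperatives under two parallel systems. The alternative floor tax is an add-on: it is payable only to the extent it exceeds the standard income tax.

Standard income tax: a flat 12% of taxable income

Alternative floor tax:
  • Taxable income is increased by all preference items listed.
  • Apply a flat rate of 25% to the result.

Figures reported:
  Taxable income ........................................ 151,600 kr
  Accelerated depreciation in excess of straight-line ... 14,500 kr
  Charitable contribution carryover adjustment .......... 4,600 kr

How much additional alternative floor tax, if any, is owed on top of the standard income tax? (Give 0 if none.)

24,483 kr

Standard income tax:
  151,600 kr × 12% = 18,192 kr

Alternative floor tax:
  Adjusted income: 151,600 kr + 14,500 kr + 4,600 kr = 170,700 kr
  170,700 kr × 25% = 42,675 kr

Excess of alternative floor tax over standard income tax: 42,675 kr − 18,192 kr = 24,483 kr.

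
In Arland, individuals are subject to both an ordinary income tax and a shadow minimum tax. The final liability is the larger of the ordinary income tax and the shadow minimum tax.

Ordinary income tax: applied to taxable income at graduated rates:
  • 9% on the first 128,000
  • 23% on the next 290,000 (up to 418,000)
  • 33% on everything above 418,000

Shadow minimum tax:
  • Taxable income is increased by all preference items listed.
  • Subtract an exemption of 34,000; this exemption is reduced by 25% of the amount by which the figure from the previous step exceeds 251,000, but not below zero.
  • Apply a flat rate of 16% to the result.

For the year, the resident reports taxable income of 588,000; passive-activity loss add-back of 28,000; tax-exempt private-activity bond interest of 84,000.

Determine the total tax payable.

Ordinary income tax:
  128,000 × 9% = 11,520
  290,000 × 23% = 66,700
  170,000 × 33% = 56,100
  → 134,320

Shadow minimum tax:
  Adjusted income: 588,000 + 28,000 + 84,000 = 700,000
  Exemption: 25% × (700,000 − 251,000) = 112,250 ≥ 34,000, so the exemption is fully phased out
  Base: 700,000 − 0 = 700,000
  700,000 × 16% = 112,000

134,320 > 112,000, so the ordinary income tax governs.

134,320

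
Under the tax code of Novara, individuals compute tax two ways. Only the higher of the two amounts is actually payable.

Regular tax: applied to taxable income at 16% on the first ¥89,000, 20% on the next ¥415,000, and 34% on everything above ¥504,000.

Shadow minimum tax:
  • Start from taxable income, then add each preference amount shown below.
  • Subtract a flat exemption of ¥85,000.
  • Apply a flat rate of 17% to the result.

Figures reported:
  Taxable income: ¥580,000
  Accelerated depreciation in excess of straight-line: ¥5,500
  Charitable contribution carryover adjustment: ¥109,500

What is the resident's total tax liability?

Shadow minimum tax:
  Adjusted income: ¥580,000 + ¥5,500 + ¥109,500 = ¥695,000
  Less exemption ¥85,000 → base ¥610,000
  ¥610,000 × 17% = ¥103,700

Regular tax:
  ¥89,000 × 16% = ¥14,240
  ¥415,000 × 20% = ¥83,000
  ¥76,000 × 34% = ¥25,840
  → ¥123,080

¥123,080 > ¥103,700, so the regular tax governs.

¥123,080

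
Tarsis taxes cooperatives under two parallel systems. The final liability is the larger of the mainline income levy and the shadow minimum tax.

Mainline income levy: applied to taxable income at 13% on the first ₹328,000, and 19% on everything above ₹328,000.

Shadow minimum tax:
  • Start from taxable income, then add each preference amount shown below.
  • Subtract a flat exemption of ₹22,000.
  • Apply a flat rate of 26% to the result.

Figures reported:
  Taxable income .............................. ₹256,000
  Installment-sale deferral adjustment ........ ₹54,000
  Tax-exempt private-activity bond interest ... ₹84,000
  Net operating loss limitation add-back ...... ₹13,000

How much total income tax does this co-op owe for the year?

₹100,100

Shadow minimum tax:
  Adjusted income: ₹256,000 + ₹54,000 + ₹84,000 + ₹13,000 = ₹407,000
  Less exemption ₹22,000 → base ₹385,000
  ₹385,000 × 26% = ₹100,100

Mainline income levy:
  ₹256,000 × 13% = ₹33,280

₹100,100 > ₹33,280, so the shadow minimum tax is the binding amount.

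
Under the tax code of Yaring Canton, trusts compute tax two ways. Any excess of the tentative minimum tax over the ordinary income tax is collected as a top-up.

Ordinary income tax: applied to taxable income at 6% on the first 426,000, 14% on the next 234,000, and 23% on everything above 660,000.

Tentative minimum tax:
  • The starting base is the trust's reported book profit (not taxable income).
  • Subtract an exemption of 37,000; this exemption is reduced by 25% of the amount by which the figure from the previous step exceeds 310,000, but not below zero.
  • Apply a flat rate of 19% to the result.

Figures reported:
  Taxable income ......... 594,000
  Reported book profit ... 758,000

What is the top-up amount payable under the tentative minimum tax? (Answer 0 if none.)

94,940

Tentative minimum tax:
  Base (reported book profit): 758,000
  Exemption: 25% × (758,000 − 310,000) = 112,000 ≥ 37,000, so the exemption is fully phased out
  Base: 758,000 − 0 = 758,000
  758,000 × 19% = 144,020

Ordinary income tax:
  426,000 × 6% = 25,560
  168,000 × 14% = 23,520
  → 49,080

Excess of tentative minimum tax over ordinary income tax: 144,020 − 49,080 = 94,940.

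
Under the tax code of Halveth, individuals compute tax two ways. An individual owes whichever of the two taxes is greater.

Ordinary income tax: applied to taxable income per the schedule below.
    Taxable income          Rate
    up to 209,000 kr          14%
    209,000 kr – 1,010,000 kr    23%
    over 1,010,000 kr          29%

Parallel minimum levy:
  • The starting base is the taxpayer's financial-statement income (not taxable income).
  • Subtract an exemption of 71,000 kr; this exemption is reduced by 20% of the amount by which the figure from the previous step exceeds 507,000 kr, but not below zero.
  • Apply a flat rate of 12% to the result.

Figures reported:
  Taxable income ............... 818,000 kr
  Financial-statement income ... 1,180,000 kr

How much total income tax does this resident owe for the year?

169,330 kr

Parallel minimum levy:
  Base (financial-statement income): 1,180,000 kr
  Exemption: 20% × (1,180,000 kr − 507,000 kr) = 134,600 kr ≥ 71,000 kr, so the exemption is fully phased out
  Base: 1,180,000 kr − 0 kr = 1,180,000 kr
  1,180,000 kr × 12% = 141,600 kr

Ordinary income tax:
  209,000 kr × 14% = 29,260 kr
  609,000 kr × 23% = 140,070 kr
  → 169,330 kr

169,330 kr > 141,600 kr, so the ordinary income tax governs.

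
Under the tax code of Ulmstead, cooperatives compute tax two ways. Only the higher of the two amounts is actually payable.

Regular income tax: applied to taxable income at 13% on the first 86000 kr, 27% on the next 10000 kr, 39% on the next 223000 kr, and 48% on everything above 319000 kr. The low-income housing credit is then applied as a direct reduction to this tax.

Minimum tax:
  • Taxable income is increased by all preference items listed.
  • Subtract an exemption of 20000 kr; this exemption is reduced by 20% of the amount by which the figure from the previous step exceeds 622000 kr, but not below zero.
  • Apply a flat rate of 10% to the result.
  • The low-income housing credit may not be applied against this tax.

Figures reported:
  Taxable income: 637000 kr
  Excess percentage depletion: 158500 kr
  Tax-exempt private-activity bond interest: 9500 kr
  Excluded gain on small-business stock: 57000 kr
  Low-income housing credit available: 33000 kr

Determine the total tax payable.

220490 kr

Minimum tax:
  Adjusted income: 637000 kr + 158500 kr + 9500 kr + 57000 kr = 862000 kr
  Exemption: 20% × (862000 kr − 622000 kr) = 48000 kr ≥ 20000 kr, so the exemption is fully phased out
  Base: 862000 kr − 0 kr = 862000 kr
  862000 kr × 10% = 86200 kr

Regular income tax:
  86000 kr × 13% = 11180 kr
  10000 kr × 27% = 2700 kr
  223000 kr × 39% = 86970 kr
  318000 kr × 48% = 152640 kr
  → 253490 kr
  Less low-income housing credit 33000 kr → 220490 kr

220490 kr > 86200 kr, so the regular income tax governs.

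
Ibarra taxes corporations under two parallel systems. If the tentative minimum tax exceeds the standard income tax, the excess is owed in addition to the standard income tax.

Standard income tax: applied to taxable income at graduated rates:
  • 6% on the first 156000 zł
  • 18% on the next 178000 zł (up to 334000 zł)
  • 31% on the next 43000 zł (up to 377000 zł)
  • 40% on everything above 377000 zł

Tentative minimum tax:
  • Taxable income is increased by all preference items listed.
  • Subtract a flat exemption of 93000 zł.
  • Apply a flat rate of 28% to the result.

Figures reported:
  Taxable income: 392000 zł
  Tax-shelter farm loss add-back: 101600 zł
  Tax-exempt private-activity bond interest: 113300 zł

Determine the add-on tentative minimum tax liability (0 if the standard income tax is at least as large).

Tentative minimum tax:
  Adjusted income: 392000 zł + 101600 zł + 113300 zł = 606900 zł
  Less exemption 93000 zł → base 513900 zł
  513900 zł × 28% = 143892 zł

Standard income tax:
  156000 zł × 6% = 9360 zł
  178000 zł × 18% = 32040 zł
  43000 zł × 31% = 13330 zł
  15000 zł × 40% = 6000 zł
  → 60730 zł

Excess of tentative minimum tax over standard income tax: 143892 zł − 60730 zł = 83162 zł.

83162 zł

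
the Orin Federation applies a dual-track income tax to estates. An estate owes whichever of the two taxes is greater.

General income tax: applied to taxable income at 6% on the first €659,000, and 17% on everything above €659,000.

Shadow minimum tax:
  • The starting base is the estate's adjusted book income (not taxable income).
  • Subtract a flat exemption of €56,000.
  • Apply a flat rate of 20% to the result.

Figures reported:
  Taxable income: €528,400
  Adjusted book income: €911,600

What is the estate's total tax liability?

General income tax:
  €528,400 × 6% = €31,704

Shadow minimum tax:
  Base (adjusted book income): €911,600
  Less exemption €56,000 → base €855,600
  €855,600 × 20% = €171,120

€171,120 > €31,704, so the shadow minimum tax is the binding amount.

€171,120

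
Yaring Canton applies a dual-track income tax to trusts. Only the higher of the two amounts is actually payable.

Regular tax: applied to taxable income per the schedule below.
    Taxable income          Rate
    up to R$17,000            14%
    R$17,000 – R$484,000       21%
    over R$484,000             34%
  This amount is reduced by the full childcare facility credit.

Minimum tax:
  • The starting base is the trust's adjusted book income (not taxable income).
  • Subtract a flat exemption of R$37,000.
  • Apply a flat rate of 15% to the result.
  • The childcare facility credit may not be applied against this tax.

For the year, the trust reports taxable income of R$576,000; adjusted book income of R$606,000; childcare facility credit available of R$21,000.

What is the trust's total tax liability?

Regular tax:
  R$17,000 × 14% = R$2,380
  R$467,000 × 21% = R$98,070
  R$92,000 × 34% = R$31,280
  → R$131,730
  Less childcare facility credit R$21,000 → R$110,730

Minimum tax:
  Base (adjusted book income): R$606,000
  Less exemption R$37,000 → base R$569,000
  R$569,000 × 15% = R$85,350

R$110,730 > R$85,350, so the regular tax governs.

R$110,730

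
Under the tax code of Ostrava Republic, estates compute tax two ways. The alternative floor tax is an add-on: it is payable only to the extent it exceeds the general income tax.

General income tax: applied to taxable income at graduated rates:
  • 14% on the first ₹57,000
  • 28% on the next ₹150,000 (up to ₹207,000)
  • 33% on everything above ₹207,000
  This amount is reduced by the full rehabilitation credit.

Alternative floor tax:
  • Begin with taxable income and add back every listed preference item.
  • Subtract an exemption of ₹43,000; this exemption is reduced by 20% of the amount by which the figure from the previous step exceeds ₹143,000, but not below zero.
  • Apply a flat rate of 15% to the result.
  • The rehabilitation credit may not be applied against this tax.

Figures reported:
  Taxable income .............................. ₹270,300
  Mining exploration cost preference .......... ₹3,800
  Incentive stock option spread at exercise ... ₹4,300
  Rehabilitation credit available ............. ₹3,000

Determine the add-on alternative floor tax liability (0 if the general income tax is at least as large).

₹0

General income tax:
  ₹57,000 × 14% = ₹7,980
  ₹150,000 × 28% = ₹42,000
  ₹63,300 × 33% = ₹20,889
  → ₹70,869
  Less rehabilitation credit ₹3,000 → ₹67,869

Alternative floor tax:
  Adjusted income: ₹270,300 + ₹3,800 + ₹4,300 = ₹278,400
  Exemption: ₹43,000 − 20% × (₹278,400 − ₹143,000) = ₹43,000 − ₹27,080 = ₹15,920
  Base: ₹278,400 − ₹15,920 = ₹262,480
  ₹262,480 × 15% = ₹39,372

₹39,372 ≤ ₹67,869, so no add-on is due.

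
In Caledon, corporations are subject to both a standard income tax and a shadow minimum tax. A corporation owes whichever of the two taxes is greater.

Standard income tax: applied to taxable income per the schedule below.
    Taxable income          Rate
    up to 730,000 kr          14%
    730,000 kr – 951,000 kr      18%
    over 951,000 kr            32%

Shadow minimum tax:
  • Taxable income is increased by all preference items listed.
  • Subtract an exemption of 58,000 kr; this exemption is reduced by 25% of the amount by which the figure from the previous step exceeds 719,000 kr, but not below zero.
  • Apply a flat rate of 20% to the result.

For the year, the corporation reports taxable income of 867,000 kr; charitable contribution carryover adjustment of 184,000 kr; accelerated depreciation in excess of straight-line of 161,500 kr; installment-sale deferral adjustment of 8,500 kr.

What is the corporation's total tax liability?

244,200 kr

Standard income tax:
  730,000 kr × 14% = 102,200 kr
  137,000 kr × 18% = 24,660 kr
  → 126,860 kr

Shadow minimum tax:
  Adjusted income: 867,000 kr + 184,000 kr + 161,500 kr + 8,500 kr = 1,221,000 kr
  Exemption: 25% × (1,221,000 kr − 719,000 kr) = 125,500 kr ≥ 58,000 kr, so the exemption is fully phased out
  Base: 1,221,000 kr − 0 kr = 1,221,000 kr
  1,221,000 kr × 20% = 244,200 kr

244,200 kr > 126,860 kr, so the shadow minimum tax is the binding amount.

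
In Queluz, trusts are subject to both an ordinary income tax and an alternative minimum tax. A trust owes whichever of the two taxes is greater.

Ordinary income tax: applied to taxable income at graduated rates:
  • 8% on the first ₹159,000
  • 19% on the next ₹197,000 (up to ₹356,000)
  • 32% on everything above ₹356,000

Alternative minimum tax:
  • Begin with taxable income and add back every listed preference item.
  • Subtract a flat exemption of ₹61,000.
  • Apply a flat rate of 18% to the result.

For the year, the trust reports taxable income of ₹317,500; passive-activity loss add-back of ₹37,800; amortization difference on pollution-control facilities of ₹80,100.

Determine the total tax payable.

Ordinary income tax:
  ₹159,000 × 8% = ₹12,720
  ₹158,500 × 19% = ₹30,115
  → ₹42,835

Alternative minimum tax:
  Adjusted income: ₹317,500 + ₹37,800 + ₹80,100 = ₹435,400
  Less exemption ₹61,000 → base ₹374,400
  ₹374,400 × 18% = ₹67,392

₹67,392 > ₹42,835, so the alternative minimum tax is the binding amount.

₹67,392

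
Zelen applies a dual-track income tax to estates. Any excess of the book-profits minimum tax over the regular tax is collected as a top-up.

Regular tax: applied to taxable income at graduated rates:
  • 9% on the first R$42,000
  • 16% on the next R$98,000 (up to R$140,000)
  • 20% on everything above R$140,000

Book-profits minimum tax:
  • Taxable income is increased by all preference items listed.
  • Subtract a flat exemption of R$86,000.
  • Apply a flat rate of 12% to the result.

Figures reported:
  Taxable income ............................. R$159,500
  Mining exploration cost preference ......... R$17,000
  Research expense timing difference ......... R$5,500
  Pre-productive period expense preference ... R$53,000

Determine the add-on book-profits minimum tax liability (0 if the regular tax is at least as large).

Book-profits minimum tax:
  Adjusted income: R$159,500 + R$17,000 + R$5,500 + R$53,000 = R$235,000
  Less exemption R$86,000 → base R$149,000
  R$149,000 × 12% = R$17,880

Regular tax:
  R$42,000 × 9% = R$3,780
  R$98,000 × 16% = R$15,680
  R$19,500 × 20% = R$3,900
  → R$23,360

R$17,880 ≤ R$23,360, so no add-on is due.

R$0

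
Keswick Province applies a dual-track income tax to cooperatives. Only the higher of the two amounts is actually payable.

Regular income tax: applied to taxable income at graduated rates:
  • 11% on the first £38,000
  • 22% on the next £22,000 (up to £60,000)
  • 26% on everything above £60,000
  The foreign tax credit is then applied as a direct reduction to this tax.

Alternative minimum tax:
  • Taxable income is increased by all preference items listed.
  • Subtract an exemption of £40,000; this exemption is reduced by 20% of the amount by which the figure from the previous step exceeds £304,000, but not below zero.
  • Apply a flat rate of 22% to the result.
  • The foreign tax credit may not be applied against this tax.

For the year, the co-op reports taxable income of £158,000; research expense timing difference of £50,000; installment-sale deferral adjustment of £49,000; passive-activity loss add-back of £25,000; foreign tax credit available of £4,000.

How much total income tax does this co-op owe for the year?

£53,240

Regular income tax:
  £38,000 × 11% = £4,180
  £22,000 × 22% = £4,840
  £98,000 × 26% = £25,480
  → £34,500
  Less foreign tax credit £4,000 → £30,500

Alternative minimum tax:
  Adjusted income: £158,000 + £50,000 + £49,000 + £25,000 = £282,000
  Exemption: £282,000 ≤ £304,000, so full £40,000 applies
  Base: £282,000 − £40,000 = £242,000
  £242,000 × 22% = £53,240

£53,240 > £30,500, so the alternative minimum tax is the binding amount.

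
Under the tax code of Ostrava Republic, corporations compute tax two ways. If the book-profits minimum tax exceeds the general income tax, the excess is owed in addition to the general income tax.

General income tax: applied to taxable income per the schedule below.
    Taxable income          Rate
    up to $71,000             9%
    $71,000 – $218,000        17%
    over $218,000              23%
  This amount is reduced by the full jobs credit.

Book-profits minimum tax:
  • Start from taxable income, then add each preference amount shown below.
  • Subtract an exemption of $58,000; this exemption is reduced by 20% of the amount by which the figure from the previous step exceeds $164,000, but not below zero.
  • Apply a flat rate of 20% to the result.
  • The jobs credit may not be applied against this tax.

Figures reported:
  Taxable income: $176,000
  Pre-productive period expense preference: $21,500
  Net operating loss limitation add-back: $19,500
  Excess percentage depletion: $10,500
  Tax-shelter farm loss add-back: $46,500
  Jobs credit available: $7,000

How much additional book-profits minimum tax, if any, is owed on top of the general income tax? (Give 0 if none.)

$30,360

Book-profits minimum tax:
  Adjusted income: $176,000 + $21,500 + $19,500 + $10,500 + $46,500 = $274,000
  Exemption: $58,000 − 20% × ($274,000 − $164,000) = $58,000 − $22,000 = $36,000
  Base: $274,000 − $36,000 = $238,000
  $238,000 × 20% = $47,600

General income tax:
  $71,000 × 9% = $6,390
  $105,000 × 17% = $17,850
  → $24,240
  Less jobs credit $7,000 → $17,240

Excess of book-profits minimum tax over general income tax: $47,600 − $17,240 = $30,360.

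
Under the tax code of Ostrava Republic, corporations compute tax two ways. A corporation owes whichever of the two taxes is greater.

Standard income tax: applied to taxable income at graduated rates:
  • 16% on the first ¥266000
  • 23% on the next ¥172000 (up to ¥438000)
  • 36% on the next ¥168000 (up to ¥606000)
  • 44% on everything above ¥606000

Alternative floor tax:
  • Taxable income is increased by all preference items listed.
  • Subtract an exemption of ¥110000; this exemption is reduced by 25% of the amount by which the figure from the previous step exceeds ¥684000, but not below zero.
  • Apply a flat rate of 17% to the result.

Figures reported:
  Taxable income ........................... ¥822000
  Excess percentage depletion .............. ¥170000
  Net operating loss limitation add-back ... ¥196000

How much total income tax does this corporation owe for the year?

Standard income tax:
  ¥266000 × 16% = ¥42560
  ¥172000 × 23% = ¥39560
  ¥168000 × 36% = ¥60480
  ¥216000 × 44% = ¥95040
  → ¥237640

Alternative floor tax:
  Adjusted income: ¥822000 + ¥170000 + ¥196000 = ¥1188000
  Exemption: 25% × (¥1188000 − ¥684000) = ¥126000 ≥ ¥110000, so the exemption is fully phased out
  Base: ¥1188000 − ¥0 = ¥1188000
  ¥1188000 × 17% = ¥201960

¥237640 > ¥201960, so the standard income tax governs.

¥237640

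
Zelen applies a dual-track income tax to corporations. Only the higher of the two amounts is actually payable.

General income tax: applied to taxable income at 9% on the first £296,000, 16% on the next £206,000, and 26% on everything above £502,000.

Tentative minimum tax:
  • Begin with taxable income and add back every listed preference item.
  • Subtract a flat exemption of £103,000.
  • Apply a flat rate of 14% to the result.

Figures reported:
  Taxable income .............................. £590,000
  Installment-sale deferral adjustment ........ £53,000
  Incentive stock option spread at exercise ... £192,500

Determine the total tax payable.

Tentative minimum tax:
  Adjusted income: £590,000 + £53,000 + £192,500 = £835,500
  Less exemption £103,000 → base £732,500
  £732,500 × 14% = £102,550

General income tax:
  £296,000 × 9% = £26,640
  £206,000 × 16% = £32,960
  £88,000 × 26% = £22,880
  → £82,480

£102,550 > £82,480, so the tentative minimum tax is the binding amount.

£102,550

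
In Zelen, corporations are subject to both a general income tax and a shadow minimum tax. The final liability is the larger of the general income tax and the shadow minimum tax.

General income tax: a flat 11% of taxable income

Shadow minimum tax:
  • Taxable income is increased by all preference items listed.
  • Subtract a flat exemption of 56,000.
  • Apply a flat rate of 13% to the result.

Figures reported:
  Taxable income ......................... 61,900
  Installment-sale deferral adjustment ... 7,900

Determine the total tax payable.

General income tax:
  61,900 × 11% = 6,809

Shadow minimum tax:
  Adjusted income: 61,900 + 7,900 = 69,800
  Less exemption 56,000 → base 13,800
  13,800 × 13% = 1,794

6,809 > 1,794, so the general income tax governs.

6,809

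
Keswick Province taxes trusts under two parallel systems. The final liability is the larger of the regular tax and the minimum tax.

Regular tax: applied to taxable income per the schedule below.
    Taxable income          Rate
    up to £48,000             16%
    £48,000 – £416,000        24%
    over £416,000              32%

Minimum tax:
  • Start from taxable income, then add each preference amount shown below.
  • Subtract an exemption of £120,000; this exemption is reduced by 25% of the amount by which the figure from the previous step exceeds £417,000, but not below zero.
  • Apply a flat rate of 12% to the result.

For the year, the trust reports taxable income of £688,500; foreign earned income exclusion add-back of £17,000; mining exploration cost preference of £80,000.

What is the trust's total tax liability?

£183,200

Minimum tax:
  Adjusted income: £688,500 + £17,000 + £80,000 = £785,500
  Exemption: £120,000 − 25% × (£785,500 − £417,000) = £120,000 − £92,125 = £27,875
  Base: £785,500 − £27,875 = £757,625
  £757,625 × 12% = £90,915

Regular tax:
  £48,000 × 16% = £7,680
  £368,000 × 24% = £88,320
  £272,500 × 32% = £87,200
  → £183,200

£183,200 > £90,915, so the regular tax governs.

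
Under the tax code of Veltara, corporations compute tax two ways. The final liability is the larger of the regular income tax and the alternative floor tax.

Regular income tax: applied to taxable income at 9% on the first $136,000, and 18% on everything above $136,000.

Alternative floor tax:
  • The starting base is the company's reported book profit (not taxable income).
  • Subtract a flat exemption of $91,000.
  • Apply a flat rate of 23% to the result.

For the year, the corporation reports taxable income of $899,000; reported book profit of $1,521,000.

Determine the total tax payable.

Alternative floor tax:
  Base (reported book profit): $1,521,000
  Less exemption $91,000 → base $1,430,000
  $1,430,000 × 23% = $328,900

Regular income tax:
  $136,000 × 9% = $12,240
  $763,000 × 18% = $137,340
  → $149,580

$328,900 > $149,580, so the alternative floor tax is the binding amount.

$328,900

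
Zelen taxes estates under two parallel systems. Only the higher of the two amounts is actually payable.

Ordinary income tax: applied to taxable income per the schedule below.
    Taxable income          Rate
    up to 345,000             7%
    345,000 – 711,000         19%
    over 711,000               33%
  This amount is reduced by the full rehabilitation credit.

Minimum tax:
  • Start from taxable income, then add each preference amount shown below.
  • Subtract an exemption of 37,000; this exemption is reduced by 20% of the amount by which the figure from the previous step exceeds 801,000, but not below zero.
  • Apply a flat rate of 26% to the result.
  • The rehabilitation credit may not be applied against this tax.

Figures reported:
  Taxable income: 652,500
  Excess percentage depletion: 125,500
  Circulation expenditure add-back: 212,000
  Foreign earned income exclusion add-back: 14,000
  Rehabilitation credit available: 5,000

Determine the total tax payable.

Ordinary income tax:
  345,000 × 7% = 24,150
  307,500 × 19% = 58,425
  → 82,575
  Less rehabilitation credit 5,000 → 77,575

Minimum tax:
  Adjusted income: 652,500 + 125,500 + 212,000 + 14,000 = 1,004,000
  Exemption: 20% × (1,004,000 − 801,000) = 40,600 ≥ 37,000, so the exemption is fully phased out
  Base: 1,004,000 − 0 = 1,004,000
  1,004,000 × 26% = 261,040

261,040 > 77,575, so the minimum tax is the binding amount.

261,040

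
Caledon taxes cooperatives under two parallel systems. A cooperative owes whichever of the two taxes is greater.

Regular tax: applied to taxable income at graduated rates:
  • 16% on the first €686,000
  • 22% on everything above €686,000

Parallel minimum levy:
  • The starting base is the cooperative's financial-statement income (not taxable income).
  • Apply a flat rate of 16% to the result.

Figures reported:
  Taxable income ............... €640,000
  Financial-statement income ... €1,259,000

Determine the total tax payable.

€201,440

Parallel minimum levy:
  Base (financial-statement income): €1,259,000
  €1,259,000 × 16% = €201,440

Regular tax:
  €640,000 × 16% = €102,400

€201,440 > €102,400, so the parallel minimum levy is the binding amount.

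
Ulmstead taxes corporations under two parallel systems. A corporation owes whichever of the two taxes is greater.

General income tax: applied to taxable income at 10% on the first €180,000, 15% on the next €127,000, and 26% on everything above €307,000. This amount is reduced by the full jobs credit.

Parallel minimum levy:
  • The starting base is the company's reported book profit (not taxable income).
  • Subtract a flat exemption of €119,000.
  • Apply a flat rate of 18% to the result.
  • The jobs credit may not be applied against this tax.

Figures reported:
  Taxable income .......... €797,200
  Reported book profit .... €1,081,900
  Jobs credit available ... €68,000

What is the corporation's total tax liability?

Parallel minimum levy:
  Base (reported book profit): €1,081,900
  Less exemption €119,000 → base €962,900
  €962,900 × 18% = €173,322

General income tax:
  €180,000 × 10% = €18,000
  €127,000 × 15% = €19,050
  €490,200 × 26% = €127,452
  → €164,502
  Less jobs credit €68,000 → €96,502

€173,322 > €96,502, so the parallel minimum levy is the binding amount.

€173,322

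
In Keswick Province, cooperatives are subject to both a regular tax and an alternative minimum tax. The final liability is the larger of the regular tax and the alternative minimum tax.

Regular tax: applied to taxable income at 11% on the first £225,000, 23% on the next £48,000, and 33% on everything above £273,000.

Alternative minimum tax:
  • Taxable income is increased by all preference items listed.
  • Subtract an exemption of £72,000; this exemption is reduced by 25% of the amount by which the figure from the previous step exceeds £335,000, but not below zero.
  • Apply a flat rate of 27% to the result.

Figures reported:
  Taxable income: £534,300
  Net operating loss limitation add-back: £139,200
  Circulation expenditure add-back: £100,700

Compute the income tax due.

Regular tax:
  £225,000 × 11% = £24,750
  £48,000 × 23% = £11,040
  £261,300 × 33% = £86,229
  → £122,019

Alternative minimum tax:
  Adjusted income: £534,300 + £139,200 + £100,700 = £774,200
  Exemption: 25% × (£774,200 − £335,000) = £109,800 ≥ £72,000, so the exemption is fully phased out
  Base: £774,200 − £0 = £774,200
  £774,200 × 27% = £209,034

£209,034 > £122,019, so the alternative minimum tax is the binding amount.

£209,034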